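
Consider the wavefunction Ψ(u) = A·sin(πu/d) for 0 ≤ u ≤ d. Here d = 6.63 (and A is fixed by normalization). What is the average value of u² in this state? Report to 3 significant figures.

The expectation value is the |Ψ|²-weighted average of u^2: ∫ u^2|Ψ|² du.
Since the A² factors cancel between numerator and denominator, ⟨u²⟩ = -d^2/(2·π^2) + d^2/3.
With d = 6.63, ⟨u^2⟩ = 12.43.

⟨u^2⟩ ≈ 12.4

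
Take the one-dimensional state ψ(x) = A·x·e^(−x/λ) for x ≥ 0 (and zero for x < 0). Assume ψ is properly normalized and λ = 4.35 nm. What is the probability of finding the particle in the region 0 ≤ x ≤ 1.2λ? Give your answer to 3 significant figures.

The probability is P = ∫ |ψ|² dx over [0, 1.2λ].
Since A² = 1/(λ^3/4), this is the region integral divided by the full normalization integral.
Let u = x/λ; then A² and the length scale cancel, so P = ∫_{0}^{1.2} u^2·e^(-2·u) du ÷ ∫_{0}^{∞} u^2·e^(-2·u) du.
An antiderivative of u^2·e^(-2·u) is -(2·u^2 + 2·u + 1)·e^(-2·u)/4; evaluating from 0 to 1.2 gives 1/4 - 157·e^(-12/5)/100, while the full integral is 1/4.
Evaluating gives P = 0.4303.

P ≈ 0.430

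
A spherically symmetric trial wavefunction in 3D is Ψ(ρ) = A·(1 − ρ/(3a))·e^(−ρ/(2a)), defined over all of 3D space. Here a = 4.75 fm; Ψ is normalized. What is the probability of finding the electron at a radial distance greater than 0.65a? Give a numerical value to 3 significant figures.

P ≈ 0.939

P = ∫ |Ψ|² 4πρ² dρ over ρ > 0.65a.
A² is fixed by ∫₀^∞ 4πρ²|Ψ|² dρ = 1, i.e. A² = (8·π·a^3/3)^(−1).
Let u = ρ/a; then A², 4π and the length scale all cancel, so P = ∫_{0.65}^{∞} u^2·(1 - u/3)^2·e^(-u) du ÷ ∫_{0}^{∞} u^2·(1 - u/3)^2·e^(-u) du.
An antiderivative of u^2·(1 - u/3)^2·e^(-u) is (-u^4 + 2·u^3 - 3·u^2 - 6·u - 6)·e^(-u)/9; evaluating from 0.65 to ∞ gives ≈ 0.62627, while the full integral is 2/3.
This evaluates to P = 0.9394.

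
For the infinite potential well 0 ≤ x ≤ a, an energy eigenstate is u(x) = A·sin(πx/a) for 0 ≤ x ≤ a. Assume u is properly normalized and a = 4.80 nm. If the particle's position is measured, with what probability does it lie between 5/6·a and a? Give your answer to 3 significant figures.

P ≈ 0.0288

P = ∫_{5/6·a}^{a} |u(x)|² dx.
Since A² = 1/(a/2), this is the region integral divided by the full normalization integral.
Let t = x/a; then A² and the length scale cancel, so P = ∫_{5/6}^{1} sin(π·t)^2 dt ÷ ∫_{0}^{1} sin(π·t)^2 dt.
With ∫ sin(π·t)^2 dt = t/2 - sin(2·π·t)/(4·π) + C, the region integral is -√(3)/(8·π) + 1/12 and the full one is 1/2.
Evaluating gives P = (-√(3)/4 + π/6)/π.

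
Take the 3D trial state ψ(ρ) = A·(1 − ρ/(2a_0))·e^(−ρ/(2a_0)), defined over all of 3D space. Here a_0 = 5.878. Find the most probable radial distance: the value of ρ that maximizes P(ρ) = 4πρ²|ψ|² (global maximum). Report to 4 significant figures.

ρ ≈ 30.78

Differentiate P(ρ) = 4πρ²|ψ|² with respect to ρ and set to zero.
Solving yields ρ = a_0·(√(5) + 3).
With a_0 = 5.878, the most probable radial distance is 30.778.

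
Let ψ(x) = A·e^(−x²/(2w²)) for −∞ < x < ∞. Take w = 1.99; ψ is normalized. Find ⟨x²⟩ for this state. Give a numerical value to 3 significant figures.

⟨x^2⟩ ≈ 1.98

By definition ⟨x²⟩ = ∫ x^2 |ψ(x)|² dx.
Differentiating ∫e^(−αx²) dx = √(π/α) under α to get the higher moments, evaluating both integrals, ⟨x²⟩ = w^2/2.
With w = 1.99, ⟨x^2⟩ = 1.980.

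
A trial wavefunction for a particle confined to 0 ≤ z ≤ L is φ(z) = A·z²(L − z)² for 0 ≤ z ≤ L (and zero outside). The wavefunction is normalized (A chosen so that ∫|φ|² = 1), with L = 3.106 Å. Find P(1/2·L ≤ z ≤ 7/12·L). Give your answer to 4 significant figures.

P ≈ 0.1977

|φ|² is the probability density, so P = ∫_{1/2·L}^{7/12·L} |φ|² dz.
The normalization integral ∫|φ|²dz over the whole domain equals L^9/630·A², and A² cancels in the ratio.
In terms of u = z/L (A² and the length scale cancel between numerator and denominator), P = [∫_{1/2}^{7/12} u^4·(1 - u)^4 du] / [∫_{0}^{1} u^4·(1 - u)^4 du].
With ∫ u^4·(1 - u)^4 du = u^5·(70·u^4 - 315·u^3 + 540·u^2 - 420·u + 126)/630 + C, the region integral is ≈ 0.000313762 and the full one is 1/630.
This works out to P = 0.19767.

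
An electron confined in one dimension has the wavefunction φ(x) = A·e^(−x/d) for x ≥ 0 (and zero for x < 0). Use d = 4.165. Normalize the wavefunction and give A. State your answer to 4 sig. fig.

A ≈ 0.6930

We need A² ∫|f|² dx = 1, taking the integral from 0 to ∞.
With φ = A·e^(−x/d), the integral evaluates to A²·[d/2].
Hence A² = 1/[d/2].
Plugging in d = 4.165 yields A = 0.69296.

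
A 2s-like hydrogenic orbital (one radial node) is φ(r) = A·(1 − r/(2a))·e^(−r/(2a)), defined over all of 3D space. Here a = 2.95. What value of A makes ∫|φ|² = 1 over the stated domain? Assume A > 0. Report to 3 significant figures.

A ≈ 0.0394

Require ∫ |φ|² 4πr² dr = 1 over the whole domain.
In 3D with spherical symmetry the volume element is 4πr² dr.
With φ = A·(1 − r/(2a))·e^(−r/(2a)), the integral evaluates to A²·[8·π·a^3].
So A² = (8·π·a^3)^(−1).
Substituting a = 2.95 gives A² = 0.001550, so A = 0.03937.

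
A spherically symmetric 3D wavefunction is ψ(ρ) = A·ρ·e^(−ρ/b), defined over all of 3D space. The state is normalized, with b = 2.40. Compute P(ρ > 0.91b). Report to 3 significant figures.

P ≈ 0.962

With dV = 4πρ²dρ, the probability is ∫|ψ|² dV over ρ > 0.91b.
A² is fixed by ∫₀^∞ 4πρ²|ψ|² dρ = 1, i.e. A² = (3·π·b^5)^(−1).
Substituting u = ρ/b, A², 4π and the length scale all cancel in the ratio: P = ∫_{0.91}^{∞} u^4·e^(-2·u) du / ∫_{0}^{∞} u^4·e^(-2·u) du.
An antiderivative of u^4·e^(-2·u) is -(u^4/2 + u^3 + 3·u^2/2 + 3·u/2 + 3/4)·e^(-2·u); evaluating from 0.91 to ∞ gives ≈ 0.72160, while the full integral is 3/4.
The region integral divided by the full integral gives P = 0.9621.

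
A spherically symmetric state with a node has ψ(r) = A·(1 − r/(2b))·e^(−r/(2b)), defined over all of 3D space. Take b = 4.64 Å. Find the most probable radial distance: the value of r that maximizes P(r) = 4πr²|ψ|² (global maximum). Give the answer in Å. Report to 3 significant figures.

Differentiate P(r) = 4πr²|ψ|² with respect to r and set to zero.
This gives r = b·(√(5) + 3).
With b = 4.64, the most probable radial distance is 24.30 Å.

r ≈ 24.3 Å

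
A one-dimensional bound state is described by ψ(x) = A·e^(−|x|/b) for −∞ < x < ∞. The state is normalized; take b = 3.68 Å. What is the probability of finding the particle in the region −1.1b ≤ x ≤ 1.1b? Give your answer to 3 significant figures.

|ψ|² is the probability density, so P = ∫_{−1.1b}^{1.1b} |ψ|² dx.
Since A² = 1/(b), this is the region integral divided by the full normalization integral.
Both integrals are even about x = 0, so only the x ≥ 0 halves are needed (the factors of 2 cancel). Substituting u = x/b, A² and the length scale cancel in the ratio: P = ∫_{0}^{1.1} e^(-2·u) du / ∫_{0}^{∞} e^(-2·u) du.
An antiderivative of e^(-2·u) is -e^(-2·u)/2; evaluating from 0 to 1.1 gives 1/2 - e^(-11/5)/2, while the full integral is 1/2.
The result is P = 0.8892.

P ≈ 0.889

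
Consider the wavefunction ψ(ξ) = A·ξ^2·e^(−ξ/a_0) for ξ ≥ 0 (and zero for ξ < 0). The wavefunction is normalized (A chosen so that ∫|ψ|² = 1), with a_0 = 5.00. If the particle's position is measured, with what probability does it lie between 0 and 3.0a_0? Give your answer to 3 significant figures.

P ≈ 0.715

The probability is P = ∫ |ψ|² dξ over [0, 3.0a_0].
The normalization integral ∫|ψ|²dξ over the whole domain equals 3·a_0^5/4·A², and A² cancels in the ratio.
Substituting u = ξ/a_0, A² and the length scale cancel in the ratio: P = ∫_{0}^{3.0} u^4·e^(-2·u) du / ∫_{0}^{∞} u^4·e^(-2·u) du.
An antiderivative of u^4·e^(-2·u) is -(u^4/2 + u^3 + 3·u^2/2 + 3·u/2 + 3/4)·e^(-2·u); evaluating from 0 to 3.0 gives 3/4 - 345·e^(-6)/4, while the full integral is 3/4.
Taking the ratio, P = 0.7149.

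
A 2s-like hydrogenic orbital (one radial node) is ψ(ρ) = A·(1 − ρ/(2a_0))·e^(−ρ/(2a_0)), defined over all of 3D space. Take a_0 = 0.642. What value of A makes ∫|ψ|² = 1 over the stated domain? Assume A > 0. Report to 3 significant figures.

We need A² ∫|f|² 4πρ² dρ = 1, taking the integral from 0 to ∞.
With ψ = A·(1 − ρ/(2a_0))·e^(−ρ/(2a_0)), the integral evaluates to A²·[8·π·a_0^3].
So A² = (8·π·a_0^3)^(−1).
Substituting a_0 = 0.642 gives A² = 0.1504, so A = 0.3878.

A ≈ 0.388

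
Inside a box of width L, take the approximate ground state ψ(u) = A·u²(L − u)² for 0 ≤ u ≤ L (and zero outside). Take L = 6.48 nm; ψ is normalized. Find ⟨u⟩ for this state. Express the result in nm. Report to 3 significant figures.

By definition ⟨u⟩ = ∫ u |ψ(u)|² du.
Expanding the polynomial and integrating term by term, evaluating both integrals, ⟨u⟩ = L/2.
Putting L = 6.48 gives 3.240.

⟨u⟩ ≈ 3.24 nm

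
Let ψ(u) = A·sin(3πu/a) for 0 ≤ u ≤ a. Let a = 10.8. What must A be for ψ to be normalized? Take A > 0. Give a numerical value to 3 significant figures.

A ≈ 0.430

The normalization condition is ∫|ψ|² du = 1 from 0 to a.
With ∫₀^a sin²(nπu/a) du = a/2, with ψ = A·sin(3πu/a), the integral evaluates to A²·[a/2].
Setting this equal to 1 gives A² = 1/(a/2).
With a = 10.8: A² = 0.1852 and A = 0.4303.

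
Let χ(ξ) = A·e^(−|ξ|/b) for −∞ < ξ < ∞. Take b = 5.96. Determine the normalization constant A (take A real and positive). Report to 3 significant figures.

The normalization condition is ∫|χ|² dξ = 1 from −∞ to ∞.
Recall ∫₀^∞ ξ^m e^(−ξ/β) dξ = m!·β^(m+1), the integral (without the A² prefactor) comes out to b.
Setting this equal to 1 gives A² = 1/(b).
Plugging in b = 5.96 yields A = 0.4096.

A ≈ 0.410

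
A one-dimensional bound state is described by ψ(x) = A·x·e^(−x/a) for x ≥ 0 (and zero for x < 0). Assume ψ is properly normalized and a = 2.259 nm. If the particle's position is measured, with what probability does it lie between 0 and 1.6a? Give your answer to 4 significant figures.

P = ∫_{0}^{1.6a} |ψ(x)|² dx.
Since A² = 1/(a^3/4), this is the region integral divided by the full normalization integral.
In terms of u = x/a (A² and the length scale cancel between numerator and denominator), P = [∫_{0}^{1.6} u^2·e^(-2·u) du] / [∫_{0}^{∞} u^2·e^(-2·u) du].
Using ∫ u^2·e^(-2·u) du = -(2·u^2 + 2·u + 1)·e^(-2·u)/4, the numerator is 1/4 - 233·e^(-16/5)/100 and the denominator is 1/4.
This works out to P = 0.62010.

P ≈ 0.6201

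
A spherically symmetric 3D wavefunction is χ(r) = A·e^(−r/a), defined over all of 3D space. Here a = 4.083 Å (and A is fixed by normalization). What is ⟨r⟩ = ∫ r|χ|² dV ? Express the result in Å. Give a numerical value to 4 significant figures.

By definition ⟨r⟩ = ∫ r |χ(r)|² 4πr² dr.
With ∫₀^∞ r^3 e^(−αr) dr = 3!/α^4, since the A² factors cancel between numerator and denominator, ⟨r⟩ = 3·a/2.
Putting a = 4.083 gives 6.1245.

⟨r⟩ ≈ 6.125 Å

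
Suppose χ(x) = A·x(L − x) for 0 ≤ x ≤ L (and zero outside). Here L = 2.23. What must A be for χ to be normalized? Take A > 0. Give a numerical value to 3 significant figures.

We need A² ∫|f|² dx = 1, taking the integral from 0 to L.
With χ = A·x(L − x), the integral evaluates to A²·[L^5/30].
Hence A² = 1/[L^5/30].
With L = 2.23: A² = 0.5440 and A = 0.7376.

A ≈ 0.738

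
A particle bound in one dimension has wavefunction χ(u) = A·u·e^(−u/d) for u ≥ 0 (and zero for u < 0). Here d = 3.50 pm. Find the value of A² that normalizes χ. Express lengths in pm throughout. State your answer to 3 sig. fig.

A^2 ≈ 0.0933 pm^(-3)

We need A² ∫|f|² du = 1, taking the integral from 0 to ∞.
Using ∫₀^∞ uⁿ e^(−αu) du = n!/αⁿ⁺¹, the integral (without the A² prefactor) comes out to d^3/4.
Setting this equal to 1 gives A² = 1/(d^3/4).
With d = 3.50: A² = 0.09329 and A = 0.3054.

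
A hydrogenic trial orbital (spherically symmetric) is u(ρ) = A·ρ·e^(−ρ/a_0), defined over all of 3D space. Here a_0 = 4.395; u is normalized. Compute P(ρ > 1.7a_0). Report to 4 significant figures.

P ≈ 0.7442

P = ∫ |u|² 4πρ² dρ over ρ > 1.7a_0.
Normalization gives A² = 1/(3·π·a_0^5).
Substituting t = ρ/a_0, A², 4π and the length scale all cancel in the ratio: P = ∫_{1.7}^{∞} t^4·e^(-2·t) dt / ∫_{0}^{∞} t^4·e^(-2·t) dt.
An antiderivative of t^4·e^(-2·t) is -(t^4/2 + t^3 + 3·t^2/2 + 3·t/2 + 3/4)·e^(-2·t); evaluating from 1.7 to ∞ gives ≈ 0.558136, while the full integral is 3/4.
Taking the ratio yields P = 0.74418.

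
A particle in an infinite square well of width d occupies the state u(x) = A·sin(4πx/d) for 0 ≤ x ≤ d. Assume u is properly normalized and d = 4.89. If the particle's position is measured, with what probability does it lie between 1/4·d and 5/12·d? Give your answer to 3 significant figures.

The probability is P = ∫ |u|² dx over [1/4·d, 5/12·d].
With A² fixed by ∫|u|² = 1, i.e. A² = (d/2)^(−1), substitute and integrate.
Substituting t = x/d, A² and the length scale cancel in the ratio: P = ∫_{1/4}^{5/12} sin(4·π·t)^2 dt / ∫_{0}^{1} sin(4·π·t)^2 dt.
Using ∫ sin(4·π·t)^2 dt = t/2 - sin(4·π·t)·cos(4·π·t)/(8·π), the numerator is √(3)/(32·π) + 1/12 and the denominator is 1/2.
This works out to P = (√(3)/16 + π/6)/π.

P ≈ 0.201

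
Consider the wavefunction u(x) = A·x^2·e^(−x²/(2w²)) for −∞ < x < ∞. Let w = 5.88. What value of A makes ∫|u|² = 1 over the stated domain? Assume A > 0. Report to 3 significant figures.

A ≈ 0.0103

Require ∫ |u|² dx = 1 over the whole domain.
Differentiating ∫e^(−αx²) dx = √(π/α) under α to get the higher moments, with u = A·x^2·e^(−x²/(2w²)), the integral evaluates to A²·[3·√(π)·w^5/4].
Substituting w = 5.88 gives A² = 0.0001070, so A = 0.01035.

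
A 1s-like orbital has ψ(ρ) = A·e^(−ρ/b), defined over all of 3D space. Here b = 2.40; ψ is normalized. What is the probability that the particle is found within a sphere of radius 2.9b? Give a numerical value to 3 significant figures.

Integrate the radial probability density 4πρ²|ψ|² over ρ ≤ 2.9b.
The full normalization integral is A²·[π·b^3] = 1, fixing A².
Let u = ρ/b; then A², 4π and the length scale all cancel, so P = ∫_{0}^{2.9} u^2·e^(-2·u) du ÷ ∫_{0}^{∞} u^2·e^(-2·u) du.
With ∫ u^2·e^(-2·u) du = -(2·u^2 + 2·u + 1)·e^(-2·u)/4 + C, the region integral is 1/4 - 1181·e^(-29/5)/200 and the full one is 1/4.
The region integral divided by the full integral gives P = 0.9285.

P ≈ 0.928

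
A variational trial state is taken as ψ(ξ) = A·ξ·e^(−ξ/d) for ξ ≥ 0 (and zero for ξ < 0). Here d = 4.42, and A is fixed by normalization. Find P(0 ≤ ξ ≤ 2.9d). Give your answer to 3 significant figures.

P ≈ 0.928

|ψ|² is the probability density, so P = ∫_{0}^{2.9d} |ψ|² dξ.
Since A² = 1/(d^3/4), this is the region integral divided by the full normalization integral.
Let u = ξ/d; then A² and the length scale cancel, so P = ∫_{0}^{2.9} u^2·e^(-2·u) du ÷ ∫_{0}^{∞} u^2·e^(-2·u) du.
With ∫ u^2·e^(-2·u) du = -(2·u^2 + 2·u + 1)·e^(-2·u)/4 + C, the region integral is 1/4 - 1181·e^(-29/5)/200 and the full one is 1/4.
The result is P = 0.9285.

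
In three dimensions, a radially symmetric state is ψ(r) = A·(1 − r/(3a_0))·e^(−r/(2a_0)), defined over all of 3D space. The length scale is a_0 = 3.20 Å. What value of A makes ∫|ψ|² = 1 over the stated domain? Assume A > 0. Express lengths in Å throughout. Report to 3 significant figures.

The normalization condition is ∫|ψ|² 4πr² dr = 1 from 0 to ∞.
∫|ψ|² 4πr² dr = A²·(8·π·a_0^3/3).
So A² = (8·π·a_0^3/3)^(−1).
Substituting a_0 = 3.20 gives A² = 0.003643, so A = 0.06036.

A ≈ 0.0604 Å^(-3/2)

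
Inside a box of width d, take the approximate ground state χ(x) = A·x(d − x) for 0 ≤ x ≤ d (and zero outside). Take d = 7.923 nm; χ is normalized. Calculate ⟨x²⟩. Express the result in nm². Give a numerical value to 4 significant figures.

By definition ⟨x²⟩ = ∫ x^2 |χ(x)|² dx.
Expanding the polynomial and integrating term by term, the ratio of the moment integral to the normalization integral gives ⟨x²⟩ = 2·d^2/7.
Putting d = 7.923 gives 17.935.

⟨x^2⟩ ≈ 17.94 nm^2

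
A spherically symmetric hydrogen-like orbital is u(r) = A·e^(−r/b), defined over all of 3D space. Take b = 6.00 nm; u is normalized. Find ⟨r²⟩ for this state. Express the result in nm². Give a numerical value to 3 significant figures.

By definition ⟨r²⟩ = ∫ r^2 |u(r)|² 4πr² dr.
Since the A² factors cancel between numerator and denominator, ⟨r²⟩ = 3·b^2.
With b = 6.00, ⟨r^2⟩ = 108.0.

⟨r^2⟩ ≈ 108 nm^2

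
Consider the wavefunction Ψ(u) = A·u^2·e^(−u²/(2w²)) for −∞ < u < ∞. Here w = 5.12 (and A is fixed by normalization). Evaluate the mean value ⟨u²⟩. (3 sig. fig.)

⟨u²⟩ = ∫ u^2 |Ψ|² du over the full domain.
Using the Gaussian integral ∫_{−∞}^{∞} e^(−αu²) du = √(π/α), the ratio of the moment integral to the normalization integral gives ⟨u²⟩ = 5·w^2/2.
Putting w = 5.12 gives 65.54.

⟨u^2⟩ ≈ 65.5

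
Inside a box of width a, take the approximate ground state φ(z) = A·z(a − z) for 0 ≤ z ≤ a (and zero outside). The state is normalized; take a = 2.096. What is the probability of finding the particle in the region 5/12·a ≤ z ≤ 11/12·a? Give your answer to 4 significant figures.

The probability is P = ∫ |φ|² dz over [5/12·a, 11/12·a].
With A² fixed by ∫|φ|² = 1, i.e. A² = (a^5/30)^(−1), substitute and integrate.
Substituting u = z/a, A² and the length scale cancel in the ratio: P = ∫_{5/12}^{11/12} u^2·(1 - u)^2 du / ∫_{0}^{1} u^2·(1 - u)^2 du.
An antiderivative of u^2·(1 - u)^2 is u^3·(6·u^2 - 15·u + 10)/30; evaluating from 5/12 to 11/12 gives ≈ 0.0216098, while the full integral is 1/30.
Taking the ratio, P = 4481/6912.

P ≈ 0.6483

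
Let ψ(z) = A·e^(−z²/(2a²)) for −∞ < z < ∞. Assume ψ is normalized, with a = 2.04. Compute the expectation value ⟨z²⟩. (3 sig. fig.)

By definition ⟨z²⟩ = ∫ z^2 |ψ(z)|² dz.
Using the Gaussian integral ∫_{−∞}^{∞} e^(−αz²) dz = √(π/α), evaluating both integrals, ⟨z²⟩ = a^2/2.
Putting a = 2.04 gives 2.081.

⟨z^2⟩ ≈ 2.08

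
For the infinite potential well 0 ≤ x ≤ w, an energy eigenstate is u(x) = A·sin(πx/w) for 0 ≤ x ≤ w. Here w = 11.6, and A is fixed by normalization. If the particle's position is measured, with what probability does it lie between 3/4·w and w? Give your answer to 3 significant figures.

P = ∫_{3/4·w}^{w} |u(x)|² dx.
Since A² = 1/(w/2), this is the region integral divided by the full normalization integral.
Let t = x/w; then A² and the length scale cancel, so P = ∫_{3/4}^{1} sin(π·t)^2 dt ÷ ∫_{0}^{1} sin(π·t)^2 dt.
Using ∫ sin(π·t)^2 dt = t/2 - sin(2·π·t)/(4·π), the numerator is 1/8 - 1/(4·π) and the denominator is 1/2.
The result is P = (-2 + π)/(4·π).

P ≈ 0.0908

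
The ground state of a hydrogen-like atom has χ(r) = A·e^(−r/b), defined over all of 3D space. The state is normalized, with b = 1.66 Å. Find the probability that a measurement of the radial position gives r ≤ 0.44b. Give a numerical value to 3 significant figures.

P ≈ 0.0596

P = ∫ |χ|² 4πr² dr over r ≤ 0.44b.
A² is fixed by ∫₀^∞ 4πr²|χ|² dr = 1, i.e. A² = (π·b^3)^(−1).
Let u = r/b; then A², 4π and the length scale all cancel, so P = ∫_{0}^{0.44} u^2·e^(-2·u) du ÷ ∫_{0}^{∞} u^2·e^(-2·u) du.
An antiderivative of u^2·e^(-2·u) is -(2·u^2 + 2·u + 1)·e^(-2·u)/4; evaluating from 0 to 0.44 gives 1/4 - 1417·e^(-22/25)/2500, while the full integral is 1/4.
Taking the ratio yields P = 0.05960.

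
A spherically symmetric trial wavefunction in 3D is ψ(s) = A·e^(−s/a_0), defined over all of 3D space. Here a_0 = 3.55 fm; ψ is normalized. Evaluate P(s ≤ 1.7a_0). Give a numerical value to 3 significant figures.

Integrate the radial probability density 4πs²|ψ|² over s ≤ 1.7a_0.
The full normalization integral is A²·[π·a_0^3] = 1, fixing A².
In terms of u = s/a_0 (A², 4π and the length scale all cancel between numerator and denominator), P = [∫_{0}^{1.7} u^2·e^(-2·u) du] / [∫_{0}^{∞} u^2·e^(-2·u) du].
With ∫ u^2·e^(-2·u) du = -(2·u^2 + 2·u + 1)·e^(-2·u)/4 + C, the region integral is 1/4 - 509·e^(-17/5)/200 and the full one is 1/4.
Taking the ratio yields P = 0.6603.

P ≈ 0.660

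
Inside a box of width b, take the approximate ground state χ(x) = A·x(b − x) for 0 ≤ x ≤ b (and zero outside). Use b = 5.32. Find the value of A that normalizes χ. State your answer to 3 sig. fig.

A ≈ 0.0839

Require ∫ |χ|² dx = 1 over the whole domain.
∫|χ|² dx = A²·(b^5/30).
So A² = (b^5/30)^(−1).
Plugging in b = 5.32 yields A = 0.08390.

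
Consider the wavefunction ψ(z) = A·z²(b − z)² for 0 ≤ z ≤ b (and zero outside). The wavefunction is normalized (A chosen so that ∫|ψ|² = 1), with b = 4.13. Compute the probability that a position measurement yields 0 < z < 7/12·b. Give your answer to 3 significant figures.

P ≈ 0.698

P = ∫_{0}^{7/12·b} |ψ(z)|² dz.
With A² fixed by ∫|ψ|² = 1, i.e. A² = (b^9/630)^(−1), substitute and integrate.
In terms of u = z/b (A² and the length scale cancel between numerator and denominator), P = [∫_{0}^{7/12} u^4·(1 - u)^4 du] / [∫_{0}^{1} u^4·(1 - u)^4 du].
With ∫ u^4·(1 - u)^4 du = u^5·(70·u^4 - 315·u^3 + 540·u^2 - 420·u + 126)/630 + C, the region integral is ≈ 0.0011074 and the full one is 1/630.
This works out to P = 0.6977.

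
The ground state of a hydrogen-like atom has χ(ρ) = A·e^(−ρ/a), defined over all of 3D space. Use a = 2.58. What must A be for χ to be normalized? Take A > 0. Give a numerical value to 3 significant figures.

A ≈ 0.136

Normalization requires ∫|χ|² 4πρ² dρ = 1, integrated from 0 to ∞.
(Spherical symmetry: dV = 4πρ² dρ.)
With ∫₀^∞ ρ^2 e^(−αρ) dρ = 2!/α^3, carrying out the integral gives A² · π·a^3.
Plugging in a = 2.58 yields A = 0.1361.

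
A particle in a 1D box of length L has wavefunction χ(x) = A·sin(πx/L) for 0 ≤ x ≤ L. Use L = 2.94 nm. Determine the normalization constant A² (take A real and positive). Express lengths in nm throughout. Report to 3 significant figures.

The normalization condition is ∫|χ|² dx = 1 from 0 to L.
With χ = A·sin(πx/L), the integral evaluates to A²·[L/2].
Setting this equal to 1 gives A² = 1/(L/2).
Substituting L = 2.94 gives A² = 0.6803, so A = 0.8248.

A^2 ≈ 0.680 nm^(-1)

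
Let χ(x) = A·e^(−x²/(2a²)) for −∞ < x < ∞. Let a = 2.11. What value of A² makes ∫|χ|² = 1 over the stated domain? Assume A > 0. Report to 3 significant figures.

The normalization condition is ∫|χ|² dx = 1 from −∞ to ∞.
With ∫_{−∞}^{∞} x^(2m) e^(−αx²) dx = (2m−1)!!·√π / (2^m α^(m+1/2)), carrying out the integral gives A² · √(π)·a.
Substituting a = 2.11 gives A² = 0.2674, so A = 0.5171.

A^2 ≈ 0.267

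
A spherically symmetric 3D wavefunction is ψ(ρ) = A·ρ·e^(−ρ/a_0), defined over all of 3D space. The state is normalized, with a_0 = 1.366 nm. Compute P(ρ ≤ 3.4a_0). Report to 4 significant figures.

P = ∫ |ψ|² 4πρ² dρ over ρ ≤ 3.4a_0.
The full normalization integral is A²·[3·π·a_0^5] = 1, fixing A².
Substituting u = ρ/a_0, A², 4π and the length scale all cancel in the ratio: P = ∫_{0}^{3.4} u^4·e^(-2·u) du / ∫_{0}^{∞} u^4·e^(-2·u) du.
An antiderivative of u^4·e^(-2·u) is -(u^4/2 + u^3 + 3·u^2/2 + 3·u/2 + 3/4)·e^(-2·u); evaluating from 0 to 3.4 gives ≈ 0.605977, while the full integral is 3/4.
Taking the ratio yields P = 0.80797.

P ≈ 0.8080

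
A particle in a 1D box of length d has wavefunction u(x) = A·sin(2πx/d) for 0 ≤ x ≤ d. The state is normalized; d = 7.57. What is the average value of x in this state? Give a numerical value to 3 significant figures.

⟨x⟩ ≈ 3.79

The expectation value is the |u|²-weighted average of x: ∫ x|u|² dx.
Using sin²θ = (1 − cos 2θ)/2, evaluating both integrals, ⟨x⟩ = d/2.
With d = 7.57, ⟨x⟩ = 3.785.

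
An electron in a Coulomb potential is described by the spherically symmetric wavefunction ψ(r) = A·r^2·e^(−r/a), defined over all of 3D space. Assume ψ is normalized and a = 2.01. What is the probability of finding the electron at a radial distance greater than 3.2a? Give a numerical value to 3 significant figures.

P ≈ 0.542

Integrate the radial probability density 4πr²|ψ|² over r > 3.2a.
The full normalization integral is A²·[45·π·a^7/2] = 1, fixing A².
Let u = r/a; then A², 4π and the length scale all cancel, so P = ∫_{3.2}^{∞} u^6·e^(-2·u) du ÷ ∫_{0}^{∞} u^6·e^(-2·u) du.
Using ∫ u^6·e^(-2·u) du = -(4·u^6 + 12·u^5 + 30·u^4 + 60·u^3 + 90·u^2 + 90·u + 45)·e^(-2·u)/8, the numerator is ≈ 3.0506 and the denominator is 45/8.
The region integral divided by the full integral gives P = 0.5423.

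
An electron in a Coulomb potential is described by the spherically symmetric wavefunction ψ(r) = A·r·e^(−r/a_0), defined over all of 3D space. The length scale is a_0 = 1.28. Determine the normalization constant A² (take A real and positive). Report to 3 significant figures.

A^2 ≈ 0.0309

Normalization requires ∫|ψ|² 4πr² dr = 1, integrated from 0 to ∞.
The angular integral contributes 4π, leaving ∫₀^∞ r²|ψ|² dr.
Recall ∫₀^∞ r^m e^(−r/β) dr = m!·β^(m+1), ∫|ψ|² 4πr² dr = A²·(3·π·a_0^5).
Setting this equal to 1 gives A² = 1/(3·π·a_0^5).
Plugging in a_0 = 1.28 yields A = 0.1757.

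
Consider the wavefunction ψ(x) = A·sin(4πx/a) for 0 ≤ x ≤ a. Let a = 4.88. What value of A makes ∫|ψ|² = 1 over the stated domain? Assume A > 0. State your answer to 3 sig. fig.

Normalization requires ∫|ψ|² dx = 1, integrated from 0 to a.
With ψ = A·sin(4πx/a), the integral evaluates to A²·[a/2].
Hence A² = 1/[a/2].
Plugging in a = 4.88 yields A = 0.6402.

A ≈ 0.640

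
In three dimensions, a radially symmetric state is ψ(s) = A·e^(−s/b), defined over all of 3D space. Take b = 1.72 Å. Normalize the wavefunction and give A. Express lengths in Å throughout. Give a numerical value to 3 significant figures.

A ≈ 0.250 Å^(-3/2)

We need A² ∫|f|² 4πs² ds = 1, taking the integral from 0 to ∞.
In 3D with spherical symmetry the volume element is 4πs² ds.
∫|ψ|² 4πs² ds = A²·(π·b^3).
So A² = (π·b^3)^(−1).
Plugging in b = 1.72 yields A = 0.2501.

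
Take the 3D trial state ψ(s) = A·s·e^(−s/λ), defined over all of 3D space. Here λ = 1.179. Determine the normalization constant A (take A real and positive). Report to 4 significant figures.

Require ∫ |ψ|² 4πs² ds = 1 over the whole domain.
Carrying out the integral gives A² · 3·π·λ^5.
So A² = (3·π·λ^5)^(−1).
With λ = 1.179: A² = 0.046576 and A = 0.21581.

A ≈ 0.2158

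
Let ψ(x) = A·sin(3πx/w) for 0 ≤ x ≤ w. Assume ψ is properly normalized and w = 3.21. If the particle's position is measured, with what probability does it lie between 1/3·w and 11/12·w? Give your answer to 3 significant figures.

P ≈ 0.636

P = ∫_{1/3·w}^{11/12·w} |ψ(x)|² dx.
With A² fixed by ∫|ψ|² = 1, i.e. A² = (w/2)^(−1), substitute and integrate.
Substituting u = x/w, A² and the length scale cancel in the ratio: P = ∫_{1/3}^{11/12} sin(3·π·u)^2 du / ∫_{0}^{1} sin(3·π·u)^2 du.
An antiderivative of sin(3·π·u)^2 is u/2 - sin(6·π·u)/(12·π); evaluating from 1/3 to 11/12 gives 1/(12·π) + 7/24, while the full integral is 1/2.
The result is P = (2 + 7·π)/(12·π).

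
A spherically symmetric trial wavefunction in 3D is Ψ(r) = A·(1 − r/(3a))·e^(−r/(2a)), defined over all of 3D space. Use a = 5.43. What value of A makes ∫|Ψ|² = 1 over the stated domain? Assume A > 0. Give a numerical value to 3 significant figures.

We need A² ∫|f|² 4πr² dr = 1, taking the integral from 0 to ∞.
(Spherical symmetry: dV = 4πr² dr.)
Recall ∫₀^∞ r^m e^(−r/β) dr = m!·β^(m+1), ∫|Ψ|² 4πr² dr = A²·(8·π·a^3/3).
So A² = (8·π·a^3/3)^(−1).
With a = 5.43: A² = 0.0007456 and A = 0.02730.

A ≈ 0.0273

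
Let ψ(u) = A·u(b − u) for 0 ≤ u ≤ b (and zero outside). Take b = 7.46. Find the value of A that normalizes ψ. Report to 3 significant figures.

Require ∫ |ψ|² du = 1 over the whole domain.
Expanding the polynomial and integrating term by term, with ψ = A·u(b − u), the integral evaluates to A²·[b^5/30].
Substituting b = 7.46 gives A² = 0.001298, so A = 0.03603.

A ≈ 0.0360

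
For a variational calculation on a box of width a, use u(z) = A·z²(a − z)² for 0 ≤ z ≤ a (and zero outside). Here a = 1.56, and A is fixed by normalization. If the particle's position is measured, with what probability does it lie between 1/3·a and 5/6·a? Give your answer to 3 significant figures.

|u|² is the probability density, so P = ∫_{1/3·a}^{5/6·a} |u|² dz.
With A² fixed by ∫|u|² = 1, i.e. A² = (a^9/630)^(−1), substitute and integrate.
In terms of t = z/a (A² and the length scale cancel between numerator and denominator), P = [∫_{1/3}^{5/6} t^4·(1 - t)^4 dt] / [∫_{0}^{1} t^4·(1 - t)^4 dt].
An antiderivative of t^4·(1 - t)^4 is t^5·(70·t^4 - 315·t^3 + 540·t^2 - 420·t + 126)/630; evaluating from 1/3 to 5/6 gives ≈ 0.0013432, while the full integral is 1/630.
The result is P = 0.8462.

P ≈ 0.846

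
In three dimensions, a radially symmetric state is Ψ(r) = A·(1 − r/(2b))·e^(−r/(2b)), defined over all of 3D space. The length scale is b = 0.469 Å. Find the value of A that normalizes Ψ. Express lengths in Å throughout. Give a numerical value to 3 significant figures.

A ≈ 0.621 Å^(-3/2)

Require ∫ |Ψ|² 4πr² dr = 1 over the whole domain.
In 3D with spherical symmetry the volume element is 4πr² dr.
Recall ∫₀^∞ r^m e^(−r/β) dr = m!·β^(m+1), carrying out the integral gives A² · 8·π·b^3.
Hence A² = 1/[8·π·b^3].
With b = 0.469: A² = 0.3857 and A = 0.6210.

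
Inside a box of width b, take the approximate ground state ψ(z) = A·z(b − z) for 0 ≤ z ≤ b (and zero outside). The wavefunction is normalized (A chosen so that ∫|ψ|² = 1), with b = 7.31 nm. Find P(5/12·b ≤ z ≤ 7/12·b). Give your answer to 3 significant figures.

|ψ|² is the probability density, so P = ∫_{5/12·b}^{7/12·b} |ψ|² dz.
With A² fixed by ∫|ψ|² = 1, i.e. A² = (b^5/30)^(−1), substitute and integrate.
In terms of u = z/b (A² and the length scale cancel between numerator and denominator), P = [∫_{5/12}^{7/12} u^2·(1 - u)^2 du] / [∫_{0}^{1} u^2·(1 - u)^2 du].
An antiderivative of u^2·(1 - u)^2 is u^3·(6·u^2 - 15·u + 10)/30; evaluating from 5/12 to 7/12 gives ≈ 0.010225, while the full integral is 1/30.
Taking the ratio, P = 0.3068.

P ≈ 0.307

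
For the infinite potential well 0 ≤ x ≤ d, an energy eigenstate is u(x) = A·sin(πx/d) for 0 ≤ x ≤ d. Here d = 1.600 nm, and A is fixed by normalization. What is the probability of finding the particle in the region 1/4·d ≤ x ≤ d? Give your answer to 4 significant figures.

|u|² is the probability density, so P = ∫_{1/4·d}^{d} |u|² dx.
With A² fixed by ∫|u|² = 1, i.e. A² = (d/2)^(−1), substitute and integrate.
In terms of t = x/d (A² and the length scale cancel between numerator and denominator), P = [∫_{1/4}^{1} sin(π·t)^2 dt] / [∫_{0}^{1} sin(π·t)^2 dt].
An antiderivative of sin(π·t)^2 is t/2 - sin(2·π·t)/(4·π); evaluating from 1/4 to 1 gives 1/(4·π) + 3/8, while the full integral is 1/2.
Taking the ratio, P = (2 + 3·π)/(4·π).

P ≈ 0.9092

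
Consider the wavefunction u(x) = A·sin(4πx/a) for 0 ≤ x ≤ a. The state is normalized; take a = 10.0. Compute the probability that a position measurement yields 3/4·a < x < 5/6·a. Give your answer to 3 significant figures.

P ≈ 0.0489

P = ∫_{3/4·a}^{5/6·a} |u(x)|² dx.
Since A² = 1/(a/2), this is the region integral divided by the full normalization integral.
In terms of t = x/a (A² and the length scale cancel between numerator and denominator), P = [∫_{3/4}^{5/6} sin(4·π·t)^2 dt] / [∫_{0}^{1} sin(4·π·t)^2 dt].
With ∫ sin(4·π·t)^2 dt = t/2 - sin(4·π·t)·cos(4·π·t)/(8·π) + C, the region integral is -√(3)/(32·π) + 1/24 and the full one is 1/2.
Taking the ratio, P = (-√(3)/16 + π/12)/π.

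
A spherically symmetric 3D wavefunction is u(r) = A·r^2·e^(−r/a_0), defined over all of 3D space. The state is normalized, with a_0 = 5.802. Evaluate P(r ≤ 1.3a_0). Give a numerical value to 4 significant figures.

P ≈ 0.01717

With dV = 4πr²dr, the probability is ∫|u|² dV over r ≤ 1.3a_0.
A² is fixed by ∫₀^∞ 4πr²|u|² dr = 1, i.e. A² = (45·π·a_0^7/2)^(−1).
Substituting t = r/a_0, A², 4π and the length scale all cancel in the ratio: P = ∫_{0}^{1.3} t^6·e^(-2·t) dt / ∫_{0}^{∞} t^6·e^(-2·t) dt.
Using ∫ t^6·e^(-2·t) dt = -(4·t^6 + 12·t^5 + 30·t^4 + 60·t^3 + 90·t^2 + 90·t + 45)·e^(-2·t)/8, the numerator is ≈ 0.0965818 and the denominator is 45/8.
The region integral divided by the full integral gives P = 0.017170.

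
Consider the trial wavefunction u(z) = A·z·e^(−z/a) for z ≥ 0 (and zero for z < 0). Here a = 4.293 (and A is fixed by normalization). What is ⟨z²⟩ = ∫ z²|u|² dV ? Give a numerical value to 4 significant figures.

⟨z^2⟩ ≈ 55.29

⟨z²⟩ = ∫ z^2 |u|² dz over the full domain.
Recall ∫₀^∞ z^m e^(−z/β) dz = m!·β^(m+1), since the A² factors cancel between numerator and denominator, ⟨z²⟩ = 3·a^2.
Putting a = 4.293 gives 55.290.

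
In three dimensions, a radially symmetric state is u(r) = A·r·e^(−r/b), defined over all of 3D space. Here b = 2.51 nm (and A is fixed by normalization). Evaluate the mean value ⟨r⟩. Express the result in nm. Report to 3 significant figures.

⟨r⟩ ≈ 6.28 nm

The expectation value is the |u|²-weighted average of r: ∫ r|u|² 4πr² dr.
Since the A² factors cancel between numerator and denominator, ⟨r⟩ = 5·b/2.
Putting b = 2.51 gives 6.275.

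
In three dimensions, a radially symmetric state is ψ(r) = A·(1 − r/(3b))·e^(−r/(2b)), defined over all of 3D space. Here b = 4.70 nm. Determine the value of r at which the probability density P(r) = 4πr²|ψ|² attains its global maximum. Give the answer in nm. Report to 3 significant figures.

Differentiate P(r) = 4πr²|ψ|² with respect to r and set to zero.
This gives r = b.
With b = 4.70, the most probable radial distance is 4.700 nm.

r ≈ 4.70 nm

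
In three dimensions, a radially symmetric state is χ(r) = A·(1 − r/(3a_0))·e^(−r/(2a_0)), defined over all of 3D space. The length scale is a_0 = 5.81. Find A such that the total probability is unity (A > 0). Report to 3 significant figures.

A ≈ 0.0247

Require ∫ |χ|² 4πr² dr = 1 over the whole domain.
(Spherical symmetry: dV = 4πr² dr.)
∫|χ|² 4πr² dr = A²·(8·π·a_0^3/3).
Setting this equal to 1 gives A² = 1/(8·π·a_0^3/3).
With a_0 = 5.81: A² = 0.0006086 and A = 0.02467.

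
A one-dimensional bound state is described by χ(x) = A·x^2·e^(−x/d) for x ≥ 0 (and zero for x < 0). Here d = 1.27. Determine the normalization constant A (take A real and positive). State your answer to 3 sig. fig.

A ≈ 0.635

Require ∫ |χ|² dx = 1 over the whole domain.
With ∫₀^∞ x^4 e^(−αx) dx = 4!/α^5, carrying out the integral gives A² · 3·d^5/4.
So A² = (3·d^5/4)^(−1).
Substituting d = 1.27 gives A² = 0.4036, so A = 0.6353.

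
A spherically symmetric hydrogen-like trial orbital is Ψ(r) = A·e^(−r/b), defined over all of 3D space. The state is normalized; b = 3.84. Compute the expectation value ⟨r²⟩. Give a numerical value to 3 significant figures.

⟨r^2⟩ ≈ 44.2

The expectation value is the |Ψ|²-weighted average of r^2: ∫ r^2|Ψ|² 4πr² dr.
Recall ∫₀^∞ r^m e^(−r/β) dr = m!·β^(m+1), evaluating both integrals, ⟨r²⟩ = 3·b^2.
Putting b = 3.84 gives 44.24.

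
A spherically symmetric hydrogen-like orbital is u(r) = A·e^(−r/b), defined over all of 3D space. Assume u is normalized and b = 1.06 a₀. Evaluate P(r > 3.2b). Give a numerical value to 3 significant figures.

P ≈ 0.0463

P = ∫ |u|² 4πr² dr over r > 3.2b.
A² is fixed by ∫₀^∞ 4πr²|u|² dr = 1, i.e. A² = (π·b^3)^(−1).
In terms of t = r/b (A², 4π and the length scale all cancel between numerator and denominator), P = [∫_{3.2}^{∞} t^2·e^(-2·t) dt] / [∫_{0}^{∞} t^2·e^(-2·t) dt].
An antiderivative of t^2·e^(-2·t) is -(2·t^2 + 2·t + 1)·e^(-2·t)/4; evaluating from 3.2 to ∞ gives 697·e^(-32/5)/100, while the full integral is 1/4.
This evaluates to P = 0.04632.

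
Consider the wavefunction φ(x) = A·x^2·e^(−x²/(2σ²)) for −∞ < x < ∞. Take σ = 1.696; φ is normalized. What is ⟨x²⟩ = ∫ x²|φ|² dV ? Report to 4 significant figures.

⟨x^2⟩ ≈ 7.191

By definition ⟨x²⟩ = ∫ x^2 |φ(x)|² dx.
Using the Gaussian integral ∫_{−∞}^{∞} e^(−αx²) dx = √(π/α), since the A² factors cancel between numerator and denominator, ⟨x²⟩ = 5·σ^2/2.
With σ = 1.696, ⟨x^2⟩ = 7.1910.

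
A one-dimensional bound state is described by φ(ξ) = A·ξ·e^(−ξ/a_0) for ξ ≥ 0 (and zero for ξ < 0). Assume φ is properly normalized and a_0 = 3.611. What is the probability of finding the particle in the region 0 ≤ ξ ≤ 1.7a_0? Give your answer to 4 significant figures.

P ≈ 0.6603

P = ∫_{0}^{1.7a_0} |φ(ξ)|² dξ.
With A² fixed by ∫|φ|² = 1, i.e. A² = (a_0^3/4)^(−1), substitute and integrate.
Let u = ξ/a_0; then A² and the length scale cancel, so P = ∫_{0}^{1.7} u^2·e^(-2·u) du ÷ ∫_{0}^{∞} u^2·e^(-2·u) du.
Using ∫ u^2·e^(-2·u) du = -(2·u^2 + 2·u + 1)·e^(-2·u)/4, the numerator is 1/4 - 509·e^(-17/5)/200 and the denominator is 1/4.
Evaluating gives P = 0.66026.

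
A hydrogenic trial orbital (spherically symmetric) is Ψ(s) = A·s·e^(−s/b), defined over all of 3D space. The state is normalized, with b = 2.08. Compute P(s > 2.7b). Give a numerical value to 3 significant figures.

P ≈ 0.373

With dV = 4πs²ds, the probability is ∫|Ψ|² dV over s > 2.7b.
A² is fixed by ∫₀^∞ 4πs²|Ψ|² ds = 1, i.e. A² = (3·π·b^5)^(−1).
Let u = s/b; then A², 4π and the length scale all cancel, so P = ∫_{2.7}^{∞} u^4·e^(-2·u) du ÷ ∫_{0}^{∞} u^4·e^(-2·u) du.
With ∫ u^4·e^(-2·u) du = -(u^4/2 + u^3 + 3·u^2/2 + 3·u/2 + 3/4)·e^(-2·u) + C, the region integral is ≈ 0.27998 and the full one is 3/4.
The region integral divided by the full integral gives P = 0.3733.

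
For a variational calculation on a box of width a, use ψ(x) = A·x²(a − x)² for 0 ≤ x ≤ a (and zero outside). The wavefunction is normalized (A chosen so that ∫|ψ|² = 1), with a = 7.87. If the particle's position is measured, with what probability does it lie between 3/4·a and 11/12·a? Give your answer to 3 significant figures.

The probability is P = ∫ |ψ|² dx over [3/4·a, 11/12·a].
The normalization integral ∫|ψ|²dx over the whole domain equals a^9/630·A², and A² cancels in the ratio.
Substituting u = x/a, A² and the length scale cancel in the ratio: P = ∫_{3/4}^{11/12} u^4·(1 - u)^4 du / ∫_{0}^{1} u^4·(1 - u)^4 du.
Using ∫ u^4·(1 - u)^4 du = u^5·(70·u^4 - 315·u^3 + 540·u^2 - 420·u + 126)/630, the numerator is ≈ 0.000077059 and the denominator is 1/630.
This works out to P = 0.04855.

P ≈ 0.0485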